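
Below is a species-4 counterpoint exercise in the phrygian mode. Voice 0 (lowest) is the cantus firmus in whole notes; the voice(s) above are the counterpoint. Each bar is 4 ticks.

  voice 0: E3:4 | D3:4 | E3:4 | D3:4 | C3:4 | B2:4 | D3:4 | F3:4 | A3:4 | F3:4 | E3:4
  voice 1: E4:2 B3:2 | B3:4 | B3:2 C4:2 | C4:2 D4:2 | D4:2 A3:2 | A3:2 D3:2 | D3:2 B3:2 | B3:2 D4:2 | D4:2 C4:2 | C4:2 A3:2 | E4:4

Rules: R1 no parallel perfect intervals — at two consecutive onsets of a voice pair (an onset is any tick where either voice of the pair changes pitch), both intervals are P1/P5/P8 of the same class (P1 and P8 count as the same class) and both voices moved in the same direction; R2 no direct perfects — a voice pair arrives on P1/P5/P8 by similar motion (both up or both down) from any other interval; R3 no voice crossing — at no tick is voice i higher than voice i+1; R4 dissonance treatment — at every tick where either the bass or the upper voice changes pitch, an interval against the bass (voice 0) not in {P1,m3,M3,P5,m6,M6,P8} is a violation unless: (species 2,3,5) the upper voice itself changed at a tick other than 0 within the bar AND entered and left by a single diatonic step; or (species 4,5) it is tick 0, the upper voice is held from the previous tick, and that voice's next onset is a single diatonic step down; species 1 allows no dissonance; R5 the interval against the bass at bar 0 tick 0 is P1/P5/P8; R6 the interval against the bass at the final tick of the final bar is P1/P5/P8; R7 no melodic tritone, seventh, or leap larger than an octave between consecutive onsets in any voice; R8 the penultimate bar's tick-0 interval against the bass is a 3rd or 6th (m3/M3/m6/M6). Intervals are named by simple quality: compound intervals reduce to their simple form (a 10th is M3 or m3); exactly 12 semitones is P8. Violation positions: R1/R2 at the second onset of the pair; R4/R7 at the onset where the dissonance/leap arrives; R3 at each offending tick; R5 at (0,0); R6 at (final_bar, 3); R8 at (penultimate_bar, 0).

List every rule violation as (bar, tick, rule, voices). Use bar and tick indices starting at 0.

(3, 0, R4, (0, 1))
(4, 0, R4, (0, 1))
(5, 0, R4, (0, 1))
(7, 0, R4, (0, 1))
(9, 0, R8, (0, 1))

bar 0: v0=E3 v1=E4 downbeat P8
bar 1: v0=D3 v1=B3 downbeat M6
bar 2: v0=E3 v1=B3 downbeat P5
bar 3: v0=D3 v1=C4 downbeat m7
bar 4: v0=C3 v1=D4 downbeat M2
bar 5: v0=B2 v1=A3 downbeat m7
bar 6: v0=D3 v1=D3 downbeat P1
bar 7: v0=F3 v1=B3 downbeat TT
bar 8: v0=A3 v1=D4 downbeat P4
bar 9: v0=F3 v1=C4 downbeat P5
bar 10: v0=E3 v1=E4 downbeat P8
  -> R4 @ bar 3 tick 0 v(0, 1): D3/C4 m7 untreated
  -> R4 @ bar 4 tick 0 v(0, 1): C3/D4 M2 untreated
  -> R4 @ bar 5 tick 0 v(0, 1): B2/A3 m7 untreated
  -> R4 @ bar 7 tick 0 v(0, 1): F3/B3 TT untreated
  -> R8 @ bar 9 tick 0 v(0, 1): penult P5 not 3rd/6th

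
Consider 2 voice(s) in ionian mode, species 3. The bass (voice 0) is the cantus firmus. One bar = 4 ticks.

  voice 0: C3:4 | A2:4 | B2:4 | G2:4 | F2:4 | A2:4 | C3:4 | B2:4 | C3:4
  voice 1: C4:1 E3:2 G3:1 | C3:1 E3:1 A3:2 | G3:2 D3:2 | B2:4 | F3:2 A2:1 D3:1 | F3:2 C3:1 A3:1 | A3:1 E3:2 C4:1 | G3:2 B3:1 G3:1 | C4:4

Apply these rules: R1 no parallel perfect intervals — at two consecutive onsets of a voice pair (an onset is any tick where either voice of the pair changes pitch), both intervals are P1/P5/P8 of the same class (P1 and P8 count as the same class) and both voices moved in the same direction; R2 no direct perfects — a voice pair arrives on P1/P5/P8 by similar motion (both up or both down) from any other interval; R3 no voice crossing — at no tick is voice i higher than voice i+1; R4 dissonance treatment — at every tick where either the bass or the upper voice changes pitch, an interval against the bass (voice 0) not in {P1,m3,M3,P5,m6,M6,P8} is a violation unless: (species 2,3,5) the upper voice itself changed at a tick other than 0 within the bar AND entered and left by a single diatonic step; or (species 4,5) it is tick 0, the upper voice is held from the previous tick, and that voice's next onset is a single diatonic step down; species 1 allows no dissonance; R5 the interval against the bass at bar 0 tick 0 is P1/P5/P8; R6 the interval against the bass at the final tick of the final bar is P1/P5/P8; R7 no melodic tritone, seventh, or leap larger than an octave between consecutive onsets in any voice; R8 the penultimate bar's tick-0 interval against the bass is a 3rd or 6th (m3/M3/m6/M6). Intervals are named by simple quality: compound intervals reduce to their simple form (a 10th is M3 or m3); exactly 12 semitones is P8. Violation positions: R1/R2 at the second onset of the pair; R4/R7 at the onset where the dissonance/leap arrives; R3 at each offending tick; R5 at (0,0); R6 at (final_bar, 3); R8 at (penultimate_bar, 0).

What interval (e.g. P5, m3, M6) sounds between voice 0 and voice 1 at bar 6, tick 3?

P8

voice 0=C3 voice 1=C4 -> P8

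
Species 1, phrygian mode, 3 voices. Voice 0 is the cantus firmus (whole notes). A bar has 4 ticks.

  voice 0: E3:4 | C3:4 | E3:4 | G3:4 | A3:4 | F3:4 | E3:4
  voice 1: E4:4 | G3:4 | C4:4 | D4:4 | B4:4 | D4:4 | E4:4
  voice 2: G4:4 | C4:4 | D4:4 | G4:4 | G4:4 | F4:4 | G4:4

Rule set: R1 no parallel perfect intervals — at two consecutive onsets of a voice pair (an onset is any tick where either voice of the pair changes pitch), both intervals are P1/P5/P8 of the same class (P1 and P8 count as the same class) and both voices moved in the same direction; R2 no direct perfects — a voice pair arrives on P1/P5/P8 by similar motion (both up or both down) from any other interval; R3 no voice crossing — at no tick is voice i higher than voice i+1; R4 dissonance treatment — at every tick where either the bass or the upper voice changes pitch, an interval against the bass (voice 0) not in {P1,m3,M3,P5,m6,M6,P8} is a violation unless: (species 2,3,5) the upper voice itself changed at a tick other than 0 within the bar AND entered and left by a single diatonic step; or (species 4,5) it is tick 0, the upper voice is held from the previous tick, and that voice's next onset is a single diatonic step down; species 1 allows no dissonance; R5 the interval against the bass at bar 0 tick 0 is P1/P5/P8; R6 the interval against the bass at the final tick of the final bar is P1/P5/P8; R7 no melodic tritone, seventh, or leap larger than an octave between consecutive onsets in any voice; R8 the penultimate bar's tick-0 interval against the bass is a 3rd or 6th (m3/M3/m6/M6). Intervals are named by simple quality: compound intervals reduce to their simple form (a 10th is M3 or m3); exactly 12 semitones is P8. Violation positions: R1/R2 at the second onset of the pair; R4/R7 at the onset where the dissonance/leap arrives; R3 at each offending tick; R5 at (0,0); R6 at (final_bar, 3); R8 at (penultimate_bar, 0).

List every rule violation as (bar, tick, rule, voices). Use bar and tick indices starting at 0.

bar 0: v0=E3 v1=E4 v2=G4 downbeat m3
bar 1: v0=C3 v1=G3 v2=C4 downbeat P8
bar 2: v0=E3 v1=C4 v2=D4 downbeat m7
bar 3: v0=G3 v1=D4 v2=G4 downbeat P8
bar 4: v0=A3 v1=B4 v2=G4 downbeat m7
bar 5: v0=F3 v1=D4 v2=F4 downbeat P8
bar 6: v0=E3 v1=E4 v2=G4 downbeat m3
  -> R5 @ bar 0 tick 0 v(0, 2): opens on m3
  -> R2 @ bar 1 tick 0 v(0, 1): E3/E4 P8 -> C3/G3 P5 similar
  -> R2 @ bar 1 tick 0 v(0, 2): E3/G4 m3 -> C3/C4 P8 similar
  -> R4 @ bar 2 tick 0 v(0, 2): E3/D4 m7 untreated
  -> R2 @ bar 3 tick 0 v(0, 1): E3/C4 m6 -> G3/D4 P5 similar
  -> R2 @ bar 3 tick 0 v(0, 2): E3/D4 m7 -> G3/G4 P8 similar
  -> R3 @ bar 4 tick 0 v(1, 2): B4 above G4
  -> R4 @ bar 4 tick 0 v(0, 1): A3/B4 M2 untreated
  -> R4 @ bar 4 tick 0 v(0, 2): A3/G4 m7 untreated
  -> R3 @ bar 4 tick 1 v(1, 2): B4 above G4
  -> R3 @ bar 4 tick 2 v(1, 2): B4 above G4
  -> R3 @ bar 4 tick 3 v(1, 2): B4 above G4
  -> R2 @ bar 5 tick 0 v(0, 2): A3/G4 m7 -> F3/F4 P8 similar
  -> R8 @ bar 5 tick 0 v(0, 2): penult P8 not 3rd/6th
  -> R6 @ bar 6 tick 3 v(0, 2): closes on m3

(0, 0, R5, (0, 2))
(1, 0, R2, (0, 1))
(1, 0, R2, (0, 2))
(2, 0, R4, (0, 2))
(3, 0, R2, (0, 1))
(3, 0, R2, (0, 2))
(4, 0, R3, (1, 2))
(4, 0, R4, (0, 1))
(4, 0, R4, (0, 2))
(4, 1, R3, (1, 2))
(4, 2, R3, (1, 2))
(4, 3, R3, (1, 2))
(5, 0, R2, (0, 2))
(5, 0, R8, (0, 2))
(6, 3, R6, (0, 2))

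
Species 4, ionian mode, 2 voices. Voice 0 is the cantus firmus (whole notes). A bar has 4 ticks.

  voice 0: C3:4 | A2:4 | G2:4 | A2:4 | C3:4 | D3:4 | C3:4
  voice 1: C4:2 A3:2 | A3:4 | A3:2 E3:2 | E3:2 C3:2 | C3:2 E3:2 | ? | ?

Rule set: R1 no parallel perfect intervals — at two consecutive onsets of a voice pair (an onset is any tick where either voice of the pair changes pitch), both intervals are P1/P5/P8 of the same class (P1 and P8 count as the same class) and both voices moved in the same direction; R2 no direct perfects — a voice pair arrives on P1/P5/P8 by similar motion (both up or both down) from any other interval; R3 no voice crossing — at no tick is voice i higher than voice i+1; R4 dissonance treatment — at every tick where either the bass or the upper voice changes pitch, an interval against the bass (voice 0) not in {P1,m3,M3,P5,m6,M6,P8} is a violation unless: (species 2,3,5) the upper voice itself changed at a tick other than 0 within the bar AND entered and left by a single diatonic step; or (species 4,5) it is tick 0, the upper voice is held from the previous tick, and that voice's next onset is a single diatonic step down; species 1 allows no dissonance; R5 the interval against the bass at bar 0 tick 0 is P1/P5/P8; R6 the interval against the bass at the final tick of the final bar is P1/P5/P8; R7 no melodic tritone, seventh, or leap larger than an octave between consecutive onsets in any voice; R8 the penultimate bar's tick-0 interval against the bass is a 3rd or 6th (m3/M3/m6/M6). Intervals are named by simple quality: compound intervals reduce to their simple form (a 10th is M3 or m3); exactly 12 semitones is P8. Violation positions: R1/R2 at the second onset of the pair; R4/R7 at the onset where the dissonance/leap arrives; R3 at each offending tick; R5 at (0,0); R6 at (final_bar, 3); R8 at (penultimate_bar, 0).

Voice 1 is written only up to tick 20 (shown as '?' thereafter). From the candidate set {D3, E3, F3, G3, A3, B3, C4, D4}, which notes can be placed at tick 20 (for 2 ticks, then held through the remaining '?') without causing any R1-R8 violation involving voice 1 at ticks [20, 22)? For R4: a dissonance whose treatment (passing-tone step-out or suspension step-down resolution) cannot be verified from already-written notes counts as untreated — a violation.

D3: violates R8
E3: violates R4,R8
F3: legal
G3: violates R4,R8
A3: violates R2,R8
B3: legal
C4: violates R4,R8
D4: violates R2,R7,R8

{B3, F3}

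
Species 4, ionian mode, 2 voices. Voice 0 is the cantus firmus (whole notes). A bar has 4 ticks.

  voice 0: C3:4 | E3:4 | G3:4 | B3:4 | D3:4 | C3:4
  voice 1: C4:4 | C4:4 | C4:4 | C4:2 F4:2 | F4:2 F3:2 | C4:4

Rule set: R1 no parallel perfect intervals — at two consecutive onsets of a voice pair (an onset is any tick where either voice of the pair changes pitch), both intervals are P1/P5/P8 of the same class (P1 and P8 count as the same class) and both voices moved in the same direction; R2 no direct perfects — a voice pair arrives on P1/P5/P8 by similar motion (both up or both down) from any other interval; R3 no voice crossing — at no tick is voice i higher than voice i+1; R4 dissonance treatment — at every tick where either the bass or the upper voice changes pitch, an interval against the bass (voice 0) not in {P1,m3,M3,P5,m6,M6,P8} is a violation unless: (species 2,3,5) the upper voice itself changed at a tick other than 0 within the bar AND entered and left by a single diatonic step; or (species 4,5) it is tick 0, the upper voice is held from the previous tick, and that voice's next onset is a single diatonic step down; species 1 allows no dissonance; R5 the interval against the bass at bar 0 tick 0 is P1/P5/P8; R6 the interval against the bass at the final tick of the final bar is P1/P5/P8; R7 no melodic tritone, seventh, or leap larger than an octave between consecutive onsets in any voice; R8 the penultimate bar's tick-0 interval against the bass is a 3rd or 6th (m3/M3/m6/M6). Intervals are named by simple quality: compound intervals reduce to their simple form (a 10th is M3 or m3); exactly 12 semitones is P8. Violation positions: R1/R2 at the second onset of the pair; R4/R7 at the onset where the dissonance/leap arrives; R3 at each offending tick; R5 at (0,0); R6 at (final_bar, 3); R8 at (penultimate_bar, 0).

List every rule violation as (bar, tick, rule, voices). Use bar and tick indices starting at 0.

bar 0: v0=C3 v1=C4 downbeat P8
bar 1: v0=E3 v1=C4 downbeat m6
bar 2: v0=G3 v1=C4 downbeat P4
bar 3: v0=B3 v1=C4 downbeat m2
bar 4: v0=D3 v1=F4 downbeat m3
bar 5: v0=C3 v1=C4 downbeat P8
  -> R4 @ bar 2 tick 0 v(0, 1): G3/C4 P4 untreated
  -> R4 @ bar 3 tick 0 v(0, 1): B3/C4 m2 untreated
  -> R4 @ bar 3 tick 2 v(0, 1): B3/F4 TT untreated

(2, 0, R4, (0, 1))
(3, 0, R4, (0, 1))
(3, 2, R4, (0, 1))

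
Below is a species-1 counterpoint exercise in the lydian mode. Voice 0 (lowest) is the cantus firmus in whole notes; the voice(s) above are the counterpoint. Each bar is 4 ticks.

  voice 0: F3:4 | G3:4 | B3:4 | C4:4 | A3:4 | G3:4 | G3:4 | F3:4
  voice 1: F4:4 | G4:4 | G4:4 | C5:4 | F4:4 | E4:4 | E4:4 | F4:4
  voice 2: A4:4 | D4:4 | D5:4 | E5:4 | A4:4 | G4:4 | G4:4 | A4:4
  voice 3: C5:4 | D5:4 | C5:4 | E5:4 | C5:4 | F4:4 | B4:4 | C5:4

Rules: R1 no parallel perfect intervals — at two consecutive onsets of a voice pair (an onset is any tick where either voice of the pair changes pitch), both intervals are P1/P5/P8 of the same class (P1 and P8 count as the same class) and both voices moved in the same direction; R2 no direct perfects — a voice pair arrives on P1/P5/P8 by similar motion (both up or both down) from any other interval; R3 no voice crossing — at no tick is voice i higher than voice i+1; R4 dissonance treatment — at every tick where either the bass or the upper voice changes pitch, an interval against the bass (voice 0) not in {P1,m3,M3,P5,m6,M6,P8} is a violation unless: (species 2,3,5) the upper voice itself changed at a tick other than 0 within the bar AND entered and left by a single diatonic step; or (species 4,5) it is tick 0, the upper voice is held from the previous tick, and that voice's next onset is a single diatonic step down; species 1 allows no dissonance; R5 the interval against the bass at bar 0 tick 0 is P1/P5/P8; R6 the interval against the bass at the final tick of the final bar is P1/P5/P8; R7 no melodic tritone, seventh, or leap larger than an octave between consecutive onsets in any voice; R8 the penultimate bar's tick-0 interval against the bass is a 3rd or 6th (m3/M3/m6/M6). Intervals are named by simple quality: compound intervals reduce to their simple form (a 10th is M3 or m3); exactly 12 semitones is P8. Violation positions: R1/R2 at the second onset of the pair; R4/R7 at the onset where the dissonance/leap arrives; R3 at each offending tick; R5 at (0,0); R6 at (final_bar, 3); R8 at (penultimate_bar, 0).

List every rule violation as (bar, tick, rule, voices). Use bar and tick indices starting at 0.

(0, 0, R5, (0, 2))
(1, 0, R1, (0, 1))
(1, 0, R1, (0, 3))
(1, 0, R1, (1, 3))
(1, 0, R3, (1, 2))
(1, 1, R3, (1, 2))
(1, 2, R3, (1, 2))
(1, 3, R3, (1, 2))
(2, 0, R3, (2, 3))
(2, 0, R4, (0, 3))
(2, 1, R3, (2, 3))
(2, 2, R3, (2, 3))
(2, 3, R3, (2, 3))
(3, 0, R2, (0, 1))
(3, 0, R2, (2, 3))
(4, 0, R2, (0, 2))
(4, 0, R2, (1, 3))
(5, 0, R1, (0, 2))
(5, 0, R3, (2, 3))
(5, 0, R4, (0, 3))
(5, 1, R3, (2, 3))
(5, 2, R3, (2, 3))
(5, 3, R3, (2, 3))
(6, 0, R7, (3,))
(6, 0, R8, (0, 2))
(7, 0, R1, (1, 3))
(7, 3, R6, (0, 2))

bar 0: v0=F3 v1=F4 v2=A4 v3=C5 downbeat P5
bar 1: v0=G3 v1=G4 v2=D4 v3=D5 downbeat P5
bar 2: v0=B3 v1=G4 v2=D5 v3=C5 downbeat m2
bar 3: v0=C4 v1=C5 v2=E5 v3=E5 downbeat M3
bar 4: v0=A3 v1=F4 v2=A4 v3=C5 downbeat m3
bar 5: v0=G3 v1=E4 v2=G4 v3=F4 downbeat m7
bar 6: v0=G3 v1=E4 v2=G4 v3=B4 downbeat M3
bar 7: v0=F3 v1=F4 v2=A4 v3=C5 downbeat P5
  -> R5 @ bar 0 tick 0 v(0, 2): opens on M3
  -> R1 @ bar 1 tick 0 v(0, 1): F3/F4 P8 -> G3/G4 P8 similar
  -> R1 @ bar 1 tick 0 v(0, 3): F3/C5 P5 -> G3/D5 P5 similar
  -> R1 @ bar 1 tick 0 v(1, 3): F4/C5 P5 -> G4/D5 P5 similar
  -> R3 @ bar 1 tick 0 v(1, 2): G4 above D4
  -> R3 @ bar 1 tick 1 v(1, 2): G4 above D4
  -> R3 @ bar 1 tick 2 v(1, 2): G4 above D4
  -> R3 @ bar 1 tick 3 v(1, 2): G4 above D4
  -> R3 @ bar 2 tick 0 v(2, 3): D5 above C5
  -> R4 @ bar 2 tick 0 v(0, 3): B3/C5 m2 untreated
  -> R3 @ bar 2 tick 1 v(2, 3): D5 above C5
  -> R3 @ bar 2 tick 2 v(2, 3): D5 above C5
  -> R3 @ bar 2 tick 3 v(2, 3): D5 above C5
  -> R2 @ bar 3 tick 0 v(0, 1): B3/G4 m6 -> C4/C5 P8 similar
  -> R2 @ bar 3 tick 0 v(2, 3): D5/C5 M2 -> E5/E5 P1 similar
  -> R2 @ bar 4 tick 0 v(0, 2): C4/E5 M3 -> A3/A4 P8 similar
  -> R2 @ bar 4 tick 0 v(1, 3): C5/E5 M3 -> F4/C5 P5 similar
  -> R1 @ bar 5 tick 0 v(0, 2): A3/A4 P8 -> G3/G4 P8 similar
  -> R3 @ bar 5 tick 0 v(2, 3): G4 above F4
  -> R4 @ bar 5 tick 0 v(0, 3): G3/F4 m7 untreated
  -> R3 @ bar 5 tick 1 v(2, 3): G4 above F4
  -> R3 @ bar 5 tick 2 v(2, 3): G4 above F4
  -> R3 @ bar 5 tick 3 v(2, 3): G4 above F4
  -> R7 @ bar 6 tick 0 v(3,): F4->B4 leap 6st
  -> R8 @ bar 6 tick 0 v(0, 2): penult P8 not 3rd/6th
  -> R1 @ bar 7 tick 0 v(1, 3): E4/B4 P5 -> F4/C5 P5 similar
  -> R6 @ bar 7 tick 3 v(0, 2): closes on M3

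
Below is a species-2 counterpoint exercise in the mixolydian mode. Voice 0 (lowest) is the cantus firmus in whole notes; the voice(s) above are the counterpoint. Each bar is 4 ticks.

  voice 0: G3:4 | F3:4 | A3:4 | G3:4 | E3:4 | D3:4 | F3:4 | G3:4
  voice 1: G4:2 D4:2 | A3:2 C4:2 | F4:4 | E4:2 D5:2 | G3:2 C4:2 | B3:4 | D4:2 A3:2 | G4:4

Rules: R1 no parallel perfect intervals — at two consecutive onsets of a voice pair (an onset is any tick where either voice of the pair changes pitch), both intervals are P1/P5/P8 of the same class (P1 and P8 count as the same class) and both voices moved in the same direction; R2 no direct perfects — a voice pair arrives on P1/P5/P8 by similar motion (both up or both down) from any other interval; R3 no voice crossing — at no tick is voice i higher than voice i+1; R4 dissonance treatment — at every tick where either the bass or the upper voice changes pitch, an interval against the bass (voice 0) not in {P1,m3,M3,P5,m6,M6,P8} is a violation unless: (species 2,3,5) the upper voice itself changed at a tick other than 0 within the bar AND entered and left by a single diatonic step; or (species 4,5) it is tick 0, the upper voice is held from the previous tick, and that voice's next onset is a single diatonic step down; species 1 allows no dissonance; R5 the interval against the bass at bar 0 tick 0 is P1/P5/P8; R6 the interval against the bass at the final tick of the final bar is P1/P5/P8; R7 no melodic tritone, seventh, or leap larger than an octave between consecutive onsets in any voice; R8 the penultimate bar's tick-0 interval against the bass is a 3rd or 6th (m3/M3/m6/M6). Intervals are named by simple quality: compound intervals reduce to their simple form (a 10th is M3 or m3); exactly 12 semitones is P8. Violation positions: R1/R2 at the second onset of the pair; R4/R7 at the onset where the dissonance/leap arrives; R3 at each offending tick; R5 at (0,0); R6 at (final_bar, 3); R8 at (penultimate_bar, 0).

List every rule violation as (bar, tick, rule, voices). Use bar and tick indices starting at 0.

(3, 2, R7, (1,))
(4, 0, R7, (1,))
(7, 0, R2, (0, 1))
(7, 0, R7, (1,))

bar 0: v0=G3 v1=G4 downbeat P8
bar 1: v0=F3 v1=A3 downbeat M3
bar 2: v0=A3 v1=F4 downbeat m6
bar 3: v0=G3 v1=E4 downbeat M6
bar 4: v0=E3 v1=G3 downbeat m3
bar 5: v0=D3 v1=B3 downbeat M6
bar 6: v0=F3 v1=D4 downbeat M6
bar 7: v0=G3 v1=G4 downbeat P8
  -> R7 @ bar 3 tick 2 v(1,): E4->D5 leap 10st
  -> R7 @ bar 4 tick 0 v(1,): D5->G3 leap 19st
  -> R2 @ bar 7 tick 0 v(0, 1): F3/A3 M3 -> G3/G4 P8 similar
  -> R7 @ bar 7 tick 0 v(1,): A3->G4 leap 10st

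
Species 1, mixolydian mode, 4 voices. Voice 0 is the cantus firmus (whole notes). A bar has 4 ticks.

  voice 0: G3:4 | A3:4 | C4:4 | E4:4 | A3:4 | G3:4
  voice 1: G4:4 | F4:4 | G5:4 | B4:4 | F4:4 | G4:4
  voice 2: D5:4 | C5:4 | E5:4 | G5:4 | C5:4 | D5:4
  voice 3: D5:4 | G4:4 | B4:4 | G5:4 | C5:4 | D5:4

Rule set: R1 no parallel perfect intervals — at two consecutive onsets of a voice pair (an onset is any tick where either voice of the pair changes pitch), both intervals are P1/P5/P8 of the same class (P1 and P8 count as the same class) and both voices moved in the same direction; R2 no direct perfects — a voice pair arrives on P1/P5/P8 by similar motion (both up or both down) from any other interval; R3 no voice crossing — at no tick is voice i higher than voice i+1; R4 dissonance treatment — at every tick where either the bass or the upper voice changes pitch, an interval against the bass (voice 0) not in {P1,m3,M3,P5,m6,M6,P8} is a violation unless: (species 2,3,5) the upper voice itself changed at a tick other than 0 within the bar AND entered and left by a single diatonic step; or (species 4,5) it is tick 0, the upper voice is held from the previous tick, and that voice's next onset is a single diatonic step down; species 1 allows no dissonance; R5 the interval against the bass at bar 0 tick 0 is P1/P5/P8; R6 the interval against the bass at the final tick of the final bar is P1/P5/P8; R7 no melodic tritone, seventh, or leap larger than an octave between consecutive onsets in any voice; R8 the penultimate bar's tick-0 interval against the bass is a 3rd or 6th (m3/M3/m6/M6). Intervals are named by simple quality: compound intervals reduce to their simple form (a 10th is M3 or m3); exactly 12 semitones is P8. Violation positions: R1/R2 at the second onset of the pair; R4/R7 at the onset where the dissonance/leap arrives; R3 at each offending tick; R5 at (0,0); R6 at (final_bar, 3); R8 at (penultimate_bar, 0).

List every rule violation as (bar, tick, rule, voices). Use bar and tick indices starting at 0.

bar 0: v0=G3 v1=G4 v2=D5 v3=D5 downbeat P5
bar 1: v0=A3 v1=F4 v2=C5 v3=G4 downbeat m7
bar 2: v0=C4 v1=G5 v2=E5 v3=B4 downbeat M7
bar 3: v0=E4 v1=B4 v2=G5 v3=G5 downbeat m3
bar 4: v0=A3 v1=F4 v2=C5 v3=C5 downbeat m3
bar 5: v0=G3 v1=G4 v2=D5 v3=D5 downbeat P5
  -> R1 @ bar 1 tick 0 v(1, 2): G4/D5 P5 -> F4/C5 P5 similar
  -> R3 @ bar 1 tick 0 v(2, 3): C5 above G4
  -> R4 @ bar 1 tick 0 v(0, 3): A3/G4 m7 untreated
  -> R3 @ bar 1 tick 1 v(2, 3): C5 above G4
  -> R3 @ bar 1 tick 2 v(2, 3): C5 above G4
  -> R3 @ bar 1 tick 3 v(2, 3): C5 above G4
  -> R2 @ bar 2 tick 0 v(0, 1): A3/F4 m6 -> C4/G5 P5 similar
  -> R3 @ bar 2 tick 0 v(1, 2): G5 above E5
  -> R3 @ bar 2 tick 0 v(2, 3): E5 above B4
  -> R4 @ bar 2 tick 0 v(0, 3): C4/B4 M7 untreated
  -> R7 @ bar 2 tick 0 v(1,): F4->G5 leap 14st
  -> R3 @ bar 2 tick 1 v(1, 2): G5 above E5
  -> R3 @ bar 2 tick 1 v(2, 3): E5 above B4
  -> R3 @ bar 2 tick 2 v(1, 2): G5 above E5
  -> R3 @ bar 2 tick 2 v(2, 3): E5 above B4
  -> R3 @ bar 2 tick 3 v(1, 2): G5 above E5
  -> R3 @ bar 2 tick 3 v(2, 3): E5 above B4
  -> R2 @ bar 3 tick 0 v(2, 3): E5/B4 P4 -> G5/G5 P1 similar
  -> R1 @ bar 4 tick 0 v(2, 3): G5/G5 P1 -> C5/C5 P1 similar
  -> R2 @ bar 4 tick 0 v(1, 2): B4/G5 m6 -> F4/C5 P5 similar
  -> R2 @ bar 4 tick 0 v(1, 3): B4/G5 m6 -> F4/C5 P5 similar
  -> R7 @ bar 4 tick 0 v(1,): B4->F4 leap 6st
  -> R1 @ bar 5 tick 0 v(1, 2): F4/C5 P5 -> G4/D5 P5 similar
  -> R1 @ bar 5 tick 0 v(1, 3): F4/C5 P5 -> G4/D5 P5 similar
  -> R1 @ bar 5 tick 0 v(2, 3): C5/C5 P1 -> D5/D5 P1 similar

(1, 0, R1, (1, 2))
(1, 0, R3, (2, 3))
(1, 0, R4, (0, 3))
(1, 1, R3, (2, 3))
(1, 2, R3, (2, 3))
(1, 3, R3, (2, 3))
(2, 0, R2, (0, 1))
(2, 0, R3, (1, 2))
(2, 0, R3, (2, 3))
(2, 0, R4, (0, 3))
(2, 0, R7, (1,))
(2, 1, R3, (1, 2))
(2, 1, R3, (2, 3))
(2, 2, R3, (1, 2))
(2, 2, R3, (2, 3))
(2, 3, R3, (1, 2))
(2, 3, R3, (2, 3))
(3, 0, R2, (2, 3))
(4, 0, R1, (2, 3))
(4, 0, R2, (1, 2))
(4, 0, R2, (1, 3))
(4, 0, R7, (1,))
(5, 0, R1, (1, 2))
(5, 0, R1, (1, 3))
(5, 0, R1, (2, 3))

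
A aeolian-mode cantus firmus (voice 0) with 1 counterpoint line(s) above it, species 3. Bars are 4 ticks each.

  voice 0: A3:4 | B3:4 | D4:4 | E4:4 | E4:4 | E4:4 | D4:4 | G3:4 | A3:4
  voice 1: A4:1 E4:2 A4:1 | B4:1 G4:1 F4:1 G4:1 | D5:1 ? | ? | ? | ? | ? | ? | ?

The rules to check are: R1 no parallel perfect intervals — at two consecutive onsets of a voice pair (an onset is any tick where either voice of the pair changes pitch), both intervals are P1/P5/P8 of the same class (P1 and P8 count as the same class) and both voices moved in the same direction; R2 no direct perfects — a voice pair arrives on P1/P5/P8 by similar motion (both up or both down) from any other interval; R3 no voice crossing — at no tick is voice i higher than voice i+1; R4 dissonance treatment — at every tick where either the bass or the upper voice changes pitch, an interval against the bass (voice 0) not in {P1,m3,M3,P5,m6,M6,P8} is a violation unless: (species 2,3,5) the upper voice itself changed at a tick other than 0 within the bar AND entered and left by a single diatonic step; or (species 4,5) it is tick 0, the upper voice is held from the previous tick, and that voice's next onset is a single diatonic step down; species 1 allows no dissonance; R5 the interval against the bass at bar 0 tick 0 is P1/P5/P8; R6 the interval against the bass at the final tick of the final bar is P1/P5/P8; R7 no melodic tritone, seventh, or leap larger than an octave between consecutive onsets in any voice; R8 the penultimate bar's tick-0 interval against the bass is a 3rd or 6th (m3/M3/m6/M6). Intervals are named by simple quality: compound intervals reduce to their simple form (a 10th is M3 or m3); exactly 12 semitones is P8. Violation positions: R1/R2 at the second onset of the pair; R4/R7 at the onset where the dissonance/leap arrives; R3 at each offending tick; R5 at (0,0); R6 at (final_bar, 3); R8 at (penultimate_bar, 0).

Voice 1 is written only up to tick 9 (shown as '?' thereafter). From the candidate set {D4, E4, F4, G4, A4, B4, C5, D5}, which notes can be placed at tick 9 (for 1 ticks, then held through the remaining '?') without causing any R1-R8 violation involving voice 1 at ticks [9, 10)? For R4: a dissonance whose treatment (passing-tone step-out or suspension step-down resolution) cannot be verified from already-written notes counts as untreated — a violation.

D4: legal
E4: violates R4,R7
F4: legal
G4: violates R4
A4: legal
B4: legal
C5: violates R4
D5: legal

{A4, B4, D4, D5, F4}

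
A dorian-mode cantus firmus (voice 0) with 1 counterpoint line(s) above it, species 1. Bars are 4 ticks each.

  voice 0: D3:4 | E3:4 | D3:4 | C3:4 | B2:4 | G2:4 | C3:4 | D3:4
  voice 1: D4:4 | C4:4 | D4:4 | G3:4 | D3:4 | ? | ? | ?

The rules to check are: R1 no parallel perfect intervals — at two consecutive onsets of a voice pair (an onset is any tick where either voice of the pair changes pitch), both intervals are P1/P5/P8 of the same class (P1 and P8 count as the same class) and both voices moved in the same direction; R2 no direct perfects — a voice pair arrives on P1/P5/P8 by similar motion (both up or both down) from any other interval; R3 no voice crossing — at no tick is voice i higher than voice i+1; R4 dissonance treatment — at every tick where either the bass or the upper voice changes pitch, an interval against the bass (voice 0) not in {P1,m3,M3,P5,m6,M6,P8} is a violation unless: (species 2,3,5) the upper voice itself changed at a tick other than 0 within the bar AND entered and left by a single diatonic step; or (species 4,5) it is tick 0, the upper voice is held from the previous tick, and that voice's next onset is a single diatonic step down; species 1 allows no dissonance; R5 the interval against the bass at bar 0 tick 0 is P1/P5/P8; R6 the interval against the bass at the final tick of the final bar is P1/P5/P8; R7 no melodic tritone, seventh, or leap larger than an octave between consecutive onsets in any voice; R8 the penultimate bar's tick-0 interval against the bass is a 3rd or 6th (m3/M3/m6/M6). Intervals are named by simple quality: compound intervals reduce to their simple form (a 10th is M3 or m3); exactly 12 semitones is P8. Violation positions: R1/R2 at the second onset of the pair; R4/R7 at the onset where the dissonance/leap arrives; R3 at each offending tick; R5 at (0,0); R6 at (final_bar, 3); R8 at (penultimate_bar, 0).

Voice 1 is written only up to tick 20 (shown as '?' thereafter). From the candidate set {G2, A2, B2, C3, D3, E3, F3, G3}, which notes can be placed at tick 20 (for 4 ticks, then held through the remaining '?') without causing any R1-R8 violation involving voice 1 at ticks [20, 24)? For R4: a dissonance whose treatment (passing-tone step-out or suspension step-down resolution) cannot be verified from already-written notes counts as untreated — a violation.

{B2, D3, E3, G3}

G2: violates R2
A2: violates R4
B2: legal
C3: violates R4
D3: legal
E3: legal
F3: violates R4
G3: legal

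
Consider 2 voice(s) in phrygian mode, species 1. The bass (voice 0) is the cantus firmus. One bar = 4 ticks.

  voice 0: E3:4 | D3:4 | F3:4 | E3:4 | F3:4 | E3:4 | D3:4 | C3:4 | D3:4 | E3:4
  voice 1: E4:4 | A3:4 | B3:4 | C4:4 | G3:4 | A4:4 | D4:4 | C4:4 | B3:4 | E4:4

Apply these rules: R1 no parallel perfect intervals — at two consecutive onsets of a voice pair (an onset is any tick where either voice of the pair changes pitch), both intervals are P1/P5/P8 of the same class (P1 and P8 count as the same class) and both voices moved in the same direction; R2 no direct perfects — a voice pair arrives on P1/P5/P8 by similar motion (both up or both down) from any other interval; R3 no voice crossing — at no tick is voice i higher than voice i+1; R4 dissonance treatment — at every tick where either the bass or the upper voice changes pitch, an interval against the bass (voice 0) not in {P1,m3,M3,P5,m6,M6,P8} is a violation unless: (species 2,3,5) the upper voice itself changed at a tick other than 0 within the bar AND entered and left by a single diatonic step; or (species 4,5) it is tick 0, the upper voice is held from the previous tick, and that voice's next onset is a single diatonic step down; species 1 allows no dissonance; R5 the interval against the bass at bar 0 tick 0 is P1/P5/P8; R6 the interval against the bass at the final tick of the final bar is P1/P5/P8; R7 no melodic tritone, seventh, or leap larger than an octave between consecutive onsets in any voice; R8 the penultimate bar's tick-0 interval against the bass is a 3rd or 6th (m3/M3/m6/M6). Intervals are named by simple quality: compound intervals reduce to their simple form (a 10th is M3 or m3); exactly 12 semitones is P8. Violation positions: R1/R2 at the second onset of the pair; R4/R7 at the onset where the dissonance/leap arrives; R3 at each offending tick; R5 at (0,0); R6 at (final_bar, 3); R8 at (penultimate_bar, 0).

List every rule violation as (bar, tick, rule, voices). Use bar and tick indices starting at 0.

bar 0: v0=E3 v1=E4 downbeat P8
bar 1: v0=D3 v1=A3 downbeat P5
bar 2: v0=F3 v1=B3 downbeat TT
bar 3: v0=E3 v1=C4 downbeat m6
bar 4: v0=F3 v1=G3 downbeat M2
bar 5: v0=E3 v1=A4 downbeat P4
bar 6: v0=D3 v1=D4 downbeat P8
bar 7: v0=C3 v1=C4 downbeat P8
bar 8: v0=D3 v1=B3 downbeat M6
bar 9: v0=E3 v1=E4 downbeat P8
  -> R2 @ bar 1 tick 0 v(0, 1): E3/E4 P8 -> D3/A3 P5 similar
  -> R4 @ bar 2 tick 0 v(0, 1): F3/B3 TT untreated
  -> R4 @ bar 4 tick 0 v(0, 1): F3/G3 M2 untreated
  -> R4 @ bar 5 tick 0 v(0, 1): E3/A4 P4 untreated
  -> R7 @ bar 5 tick 0 v(1,): G3->A4 leap 14st
  -> R2 @ bar 6 tick 0 v(0, 1): E3/A4 P4 -> D3/D4 P8 similar
  -> R1 @ bar 7 tick 0 v(0, 1): D3/D4 P8 -> C3/C4 P8 similar
  -> R2 @ bar 9 tick 0 v(0, 1): D3/B3 M6 -> E3/E4 P8 similar

(1, 0, R2, (0, 1))
(2, 0, R4, (0, 1))
(4, 0, R4, (0, 1))
(5, 0, R4, (0, 1))
(5, 0, R7, (1,))
(6, 0, R2, (0, 1))
(7, 0, R1, (0, 1))
(9, 0, R2, (0, 1))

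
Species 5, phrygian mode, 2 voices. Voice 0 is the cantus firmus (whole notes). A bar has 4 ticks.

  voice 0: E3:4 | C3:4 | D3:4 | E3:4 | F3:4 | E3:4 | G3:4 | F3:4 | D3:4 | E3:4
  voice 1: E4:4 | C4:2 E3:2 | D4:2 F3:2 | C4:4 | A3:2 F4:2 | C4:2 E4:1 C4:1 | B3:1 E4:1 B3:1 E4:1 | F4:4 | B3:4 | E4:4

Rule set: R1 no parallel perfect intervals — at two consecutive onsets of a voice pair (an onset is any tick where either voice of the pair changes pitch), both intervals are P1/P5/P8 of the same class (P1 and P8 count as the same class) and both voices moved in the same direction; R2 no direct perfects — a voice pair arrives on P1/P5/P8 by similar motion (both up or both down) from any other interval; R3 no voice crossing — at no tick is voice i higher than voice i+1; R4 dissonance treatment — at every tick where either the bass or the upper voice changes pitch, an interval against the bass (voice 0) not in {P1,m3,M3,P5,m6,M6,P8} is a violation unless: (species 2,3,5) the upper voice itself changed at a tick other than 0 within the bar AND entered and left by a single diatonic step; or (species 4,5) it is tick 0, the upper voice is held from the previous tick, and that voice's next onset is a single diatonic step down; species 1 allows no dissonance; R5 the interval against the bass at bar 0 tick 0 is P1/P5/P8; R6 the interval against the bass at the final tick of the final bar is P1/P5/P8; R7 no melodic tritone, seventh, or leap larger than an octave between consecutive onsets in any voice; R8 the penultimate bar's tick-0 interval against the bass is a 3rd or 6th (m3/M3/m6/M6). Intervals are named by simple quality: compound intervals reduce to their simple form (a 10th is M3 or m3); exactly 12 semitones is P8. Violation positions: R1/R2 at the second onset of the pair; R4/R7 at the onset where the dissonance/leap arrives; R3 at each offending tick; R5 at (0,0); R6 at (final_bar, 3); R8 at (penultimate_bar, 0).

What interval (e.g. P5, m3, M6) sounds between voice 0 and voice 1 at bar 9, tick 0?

voice 0=E3 voice 1=E4 -> P8

P8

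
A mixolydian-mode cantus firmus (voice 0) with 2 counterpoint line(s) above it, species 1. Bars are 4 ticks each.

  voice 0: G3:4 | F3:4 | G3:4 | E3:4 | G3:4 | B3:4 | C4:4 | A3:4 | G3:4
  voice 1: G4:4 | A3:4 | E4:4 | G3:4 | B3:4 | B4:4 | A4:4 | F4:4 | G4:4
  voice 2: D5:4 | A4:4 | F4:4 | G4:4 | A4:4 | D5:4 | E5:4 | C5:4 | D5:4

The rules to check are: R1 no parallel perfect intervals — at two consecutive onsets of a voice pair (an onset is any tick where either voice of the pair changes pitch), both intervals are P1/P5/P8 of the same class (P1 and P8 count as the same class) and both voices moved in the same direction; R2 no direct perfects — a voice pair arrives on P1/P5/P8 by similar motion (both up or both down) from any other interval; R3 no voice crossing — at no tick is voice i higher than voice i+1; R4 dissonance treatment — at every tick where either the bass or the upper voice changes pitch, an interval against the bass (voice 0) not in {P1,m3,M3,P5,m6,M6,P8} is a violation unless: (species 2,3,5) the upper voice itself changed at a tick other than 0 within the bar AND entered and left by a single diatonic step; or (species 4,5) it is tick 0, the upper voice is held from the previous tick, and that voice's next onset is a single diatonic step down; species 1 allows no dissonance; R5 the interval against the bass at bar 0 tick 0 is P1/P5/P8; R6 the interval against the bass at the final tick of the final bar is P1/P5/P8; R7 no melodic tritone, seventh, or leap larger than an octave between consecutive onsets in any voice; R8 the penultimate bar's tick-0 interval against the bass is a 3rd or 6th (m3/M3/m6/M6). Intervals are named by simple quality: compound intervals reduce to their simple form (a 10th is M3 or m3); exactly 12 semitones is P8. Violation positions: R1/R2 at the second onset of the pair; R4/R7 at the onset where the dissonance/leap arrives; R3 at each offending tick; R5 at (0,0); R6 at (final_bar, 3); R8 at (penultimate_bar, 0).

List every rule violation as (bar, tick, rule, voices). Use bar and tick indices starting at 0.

(1, 0, R2, (1, 2))
(1, 0, R7, (1,))
(2, 0, R4, (0, 2))
(4, 0, R4, (0, 2))
(5, 0, R2, (0, 1))
(7, 0, R1, (1, 2))
(8, 0, R1, (1, 2))

bar 0: v0=G3 v1=G4 v2=D5 downbeat P5
bar 1: v0=F3 v1=A3 v2=A4 downbeat M3
bar 2: v0=G3 v1=E4 v2=F4 downbeat m7
bar 3: v0=E3 v1=G3 v2=G4 downbeat m3
bar 4: v0=G3 v1=B3 v2=A4 downbeat M2
bar 5: v0=B3 v1=B4 v2=D5 downbeat m3
bar 6: v0=C4 v1=A4 v2=E5 downbeat M3
bar 7: v0=A3 v1=F4 v2=C5 downbeat m3
bar 8: v0=G3 v1=G4 v2=D5 downbeat P5
  -> R2 @ bar 1 tick 0 v(1, 2): G4/D5 P5 -> A3/A4 P8 similar
  -> R7 @ bar 1 tick 0 v(1,): G4->A3 leap 10st
  -> R4 @ bar 2 tick 0 v(0, 2): G3/F4 m7 untreated
  -> R4 @ bar 4 tick 0 v(0, 2): G3/A4 M2 untreated
  -> R2 @ bar 5 tick 0 v(0, 1): G3/B3 M3 -> B3/B4 P8 similar
  -> R1 @ bar 7 tick 0 v(1, 2): A4/E5 P5 -> F4/C5 P5 similar
  -> R1 @ bar 8 tick 0 v(1, 2): F4/C5 P5 -> G4/D5 P5 similar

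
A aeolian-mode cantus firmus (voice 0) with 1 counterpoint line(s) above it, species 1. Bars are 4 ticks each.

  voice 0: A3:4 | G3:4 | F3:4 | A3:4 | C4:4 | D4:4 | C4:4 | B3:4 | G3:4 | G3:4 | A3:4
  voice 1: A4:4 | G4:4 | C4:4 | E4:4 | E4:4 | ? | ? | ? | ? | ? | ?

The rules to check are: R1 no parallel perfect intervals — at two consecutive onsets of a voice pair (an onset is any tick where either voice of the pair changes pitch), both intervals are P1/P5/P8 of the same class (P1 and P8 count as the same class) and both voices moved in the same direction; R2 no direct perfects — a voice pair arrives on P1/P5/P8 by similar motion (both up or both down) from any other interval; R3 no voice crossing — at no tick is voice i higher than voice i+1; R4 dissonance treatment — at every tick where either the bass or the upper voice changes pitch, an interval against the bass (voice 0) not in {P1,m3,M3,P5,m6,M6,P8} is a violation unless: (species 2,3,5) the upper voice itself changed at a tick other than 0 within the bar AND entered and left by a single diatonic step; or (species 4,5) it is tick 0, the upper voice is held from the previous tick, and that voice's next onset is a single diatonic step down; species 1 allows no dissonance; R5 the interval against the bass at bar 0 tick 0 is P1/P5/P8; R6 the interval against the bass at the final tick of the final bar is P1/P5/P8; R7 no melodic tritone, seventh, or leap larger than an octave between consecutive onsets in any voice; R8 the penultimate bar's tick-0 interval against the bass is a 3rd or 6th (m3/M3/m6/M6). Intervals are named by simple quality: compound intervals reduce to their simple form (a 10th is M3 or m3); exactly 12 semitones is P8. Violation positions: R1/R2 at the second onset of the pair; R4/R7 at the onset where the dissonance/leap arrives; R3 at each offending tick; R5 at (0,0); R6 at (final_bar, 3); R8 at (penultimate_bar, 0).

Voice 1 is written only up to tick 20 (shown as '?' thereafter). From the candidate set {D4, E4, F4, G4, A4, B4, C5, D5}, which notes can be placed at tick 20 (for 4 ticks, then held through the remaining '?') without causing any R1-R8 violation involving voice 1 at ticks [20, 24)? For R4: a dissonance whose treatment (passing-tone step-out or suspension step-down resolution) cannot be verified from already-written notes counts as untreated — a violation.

D4: legal
E4: violates R4
F4: legal
G4: violates R4
A4: violates R2
B4: legal
C5: violates R4
D5: violates R2,R7

{B4, D4, F4}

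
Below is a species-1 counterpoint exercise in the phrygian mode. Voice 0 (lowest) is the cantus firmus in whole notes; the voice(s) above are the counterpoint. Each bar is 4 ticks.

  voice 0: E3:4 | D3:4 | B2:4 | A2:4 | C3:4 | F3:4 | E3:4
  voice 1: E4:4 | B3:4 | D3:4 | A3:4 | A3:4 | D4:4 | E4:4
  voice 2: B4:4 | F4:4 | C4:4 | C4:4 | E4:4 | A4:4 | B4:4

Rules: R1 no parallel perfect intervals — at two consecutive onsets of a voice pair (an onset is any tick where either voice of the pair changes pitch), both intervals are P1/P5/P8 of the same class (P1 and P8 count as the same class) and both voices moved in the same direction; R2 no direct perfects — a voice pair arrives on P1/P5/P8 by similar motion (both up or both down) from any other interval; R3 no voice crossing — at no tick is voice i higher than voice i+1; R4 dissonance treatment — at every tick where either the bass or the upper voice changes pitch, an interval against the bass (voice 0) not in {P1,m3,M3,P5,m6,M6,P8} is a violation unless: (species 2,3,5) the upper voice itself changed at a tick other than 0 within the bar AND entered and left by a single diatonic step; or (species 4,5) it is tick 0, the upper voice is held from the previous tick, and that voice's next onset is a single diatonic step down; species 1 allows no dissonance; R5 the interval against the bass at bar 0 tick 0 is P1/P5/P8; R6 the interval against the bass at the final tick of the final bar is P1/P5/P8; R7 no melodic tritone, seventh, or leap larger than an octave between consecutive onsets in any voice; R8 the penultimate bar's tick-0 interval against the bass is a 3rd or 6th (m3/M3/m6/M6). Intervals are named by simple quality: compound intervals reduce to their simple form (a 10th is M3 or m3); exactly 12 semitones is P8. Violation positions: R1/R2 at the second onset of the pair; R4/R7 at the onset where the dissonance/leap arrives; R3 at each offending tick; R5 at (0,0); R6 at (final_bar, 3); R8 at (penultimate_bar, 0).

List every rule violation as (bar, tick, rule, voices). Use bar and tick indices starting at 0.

bar 0: v0=E3 v1=E4 v2=B4 downbeat P5
bar 1: v0=D3 v1=B3 v2=F4 downbeat m3
bar 2: v0=B2 v1=D3 v2=C4 downbeat m2
bar 3: v0=A2 v1=A3 v2=C4 downbeat m3
bar 4: v0=C3 v1=A3 v2=E4 downbeat M3
bar 5: v0=F3 v1=D4 v2=A4 downbeat M3
bar 6: v0=E3 v1=E4 v2=B4 downbeat P5
  -> R7 @ bar 1 tick 0 v(2,): B4->F4 leap 6st
  -> R4 @ bar 2 tick 0 v(0, 2): B2/C4 m2 untreated
  -> R1 @ bar 5 tick 0 v(1, 2): A3/E4 P5 -> D4/A4 P5 similar
  -> R1 @ bar 6 tick 0 v(1, 2): D4/A4 P5 -> E4/B4 P5 similar

(1, 0, R7, (2,))
(2, 0, R4, (0, 2))
(5, 0, R1, (1, 2))
(6, 0, R1, (1, 2))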